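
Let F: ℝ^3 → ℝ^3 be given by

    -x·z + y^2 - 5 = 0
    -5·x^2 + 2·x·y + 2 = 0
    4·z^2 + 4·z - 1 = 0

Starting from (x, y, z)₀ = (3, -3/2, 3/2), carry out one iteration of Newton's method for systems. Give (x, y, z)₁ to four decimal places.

At (3, -3/2, 3/2): F = (-7.2500, -52.0000, 14.0000).
Jacobian J = [[-z, 2·y, -x], [-10·x + 2·y, 2·x, 0], [0, 0, 8·z + 4]].
At the point, J = [[-1.5000, -3.0000, -3.0000], [-33.0000, 6.0000, 0.0000], [0.0000, 0.0000, 16.0000]] (det J = -1728.0000).
Solving J·Δ = −F gives Δ = (-1.7014, -0.6910, -0.8750).
Then the next iterate is (x, y, z)₁ = (1.2986, -2.1910, 0.6250).

(1.2986, -2.1910, 0.6250)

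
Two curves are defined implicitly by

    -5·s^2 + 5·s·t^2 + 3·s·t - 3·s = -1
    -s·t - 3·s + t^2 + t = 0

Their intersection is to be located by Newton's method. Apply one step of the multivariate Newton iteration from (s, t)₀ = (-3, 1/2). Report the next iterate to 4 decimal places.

(-3.8301, -2.3311)

At (-3, 1/2): F = (-43.2500, 11.2500).
Jacobian J = [[-10·s + 5·t^2 + 3·t - 3, 10·s·t + 3·s], [-t - 3, -s + 2·t + 1]].
At the point, J = [[29.7500, -24.0000], [-3.5000, 5.0000]] (det J = 64.7500).
Solving J·Δ = −F gives Δ = (-0.8301, -2.8311).
Then the next iterate is (s, t)₁ = (-3.8301, -2.3311).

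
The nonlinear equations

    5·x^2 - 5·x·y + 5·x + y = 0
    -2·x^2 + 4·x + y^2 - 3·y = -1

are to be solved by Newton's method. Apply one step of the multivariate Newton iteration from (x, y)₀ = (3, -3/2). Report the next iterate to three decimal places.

At (3, -3/2): F = (81.000, 1.750).
Jacobian J = [[10·x - 5·y + 5, -5·x + 1], [-4·x + 4, 2·y - 3]].
At the point, J = [[42.500, -14.000], [-8.000, -6.000]] (det J = -367.000).
Solving J·Δ = −F gives Δ = (-1.257, 1.968).
Then the next iterate is (x, y)₁ = (1.743, 0.468).

(1.743, 0.468)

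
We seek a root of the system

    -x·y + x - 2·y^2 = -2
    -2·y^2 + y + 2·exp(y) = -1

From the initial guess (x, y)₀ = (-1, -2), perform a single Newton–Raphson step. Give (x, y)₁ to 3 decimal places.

At (-1, -2): F = (-9.000, -8.72933).
Jacobian J = [[-y + 1, -x - 4·y], [0, -4·y + 2·exp(y) + 1]].
At the point, J = [[3.000, 9.000], [0.000, 9.27067]] (det J = 27.81201).
Solving J·Δ = −F gives Δ = (0.175, 0.942).
Then the next iterate is (x, y)₁ = (-0.825, -1.058).

(-0.825, -1.058)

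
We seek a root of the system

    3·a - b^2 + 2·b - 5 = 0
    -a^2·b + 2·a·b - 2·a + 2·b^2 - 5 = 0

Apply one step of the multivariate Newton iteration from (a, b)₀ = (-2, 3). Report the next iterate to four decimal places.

At (-2, 3): F = (-14.0000, -7.0000).
Jacobian J = [[3, -2·b + 2], [-2·a·b + 2·b - 2, -a^2 + 2·a + 4·b]].
At the point, J = [[3.0000, -4.0000], [16.0000, 4.0000]] (det J = 76.0000).
Solving J·Δ = −F gives Δ = (1.1053, -2.6711).
Then the next iterate is (a, b)₁ = (-0.8947, 0.3289).

(-0.8947, 0.3289)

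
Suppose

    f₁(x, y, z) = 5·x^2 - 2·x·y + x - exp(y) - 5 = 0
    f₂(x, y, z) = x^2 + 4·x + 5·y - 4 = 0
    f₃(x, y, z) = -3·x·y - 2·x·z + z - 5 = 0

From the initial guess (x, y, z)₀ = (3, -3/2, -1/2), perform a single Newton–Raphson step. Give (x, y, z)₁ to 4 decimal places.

(1.6307, -0.6613, -1.3159)

At (3, -3/2, -1/2): F = (51.776870, 9.5000, 11.0000).
Jacobian J = [[10·x - 2·y + 1, -2·x - exp(y), 0], [2·x + 4, 5, 0], [-3·y - 2·z, -3·x, -2·x + 1]].
At the point, J = [[34.0000, -6.223130, 0.0000], [10.0000, 5.0000, 0.0000], [5.5000, -9.0000, -5.0000]] (det J = -1161.156508).
Solving J·Δ = −F gives Δ = (-1.3693, 0.8387, -0.8159).
Then the next iterate is (x, y, z)₁ = (1.6307, -0.6613, -1.3159).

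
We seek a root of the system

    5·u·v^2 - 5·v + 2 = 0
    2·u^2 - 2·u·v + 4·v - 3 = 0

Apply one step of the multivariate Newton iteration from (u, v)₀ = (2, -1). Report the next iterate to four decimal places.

At (2, -1): F = (17.0000, 5.0000).
Jacobian J = [[5·v^2, 10·u·v - 5], [4·u - 2·v, -2·u + 4]].
At the point, J = [[5.0000, -25.0000], [10.0000, 0.0000]] (det J = 250.0000).
Solving J·Δ = −F gives Δ = (-0.5000, 0.5800).
Then the next iterate is (u, v)₁ = (1.5000, -0.4200).

(1.5000, -0.4200)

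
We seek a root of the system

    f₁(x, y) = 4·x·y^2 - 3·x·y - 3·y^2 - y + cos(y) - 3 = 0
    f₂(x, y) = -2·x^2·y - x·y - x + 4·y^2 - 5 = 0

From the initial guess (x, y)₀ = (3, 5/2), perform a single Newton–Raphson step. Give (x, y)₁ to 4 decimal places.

(1.9481, 2.2372)

At (3, 5/2): F = (27.448856, -35.5000).
Jacobian J = [[4·y^2 - 3·y, 8·x·y - 3·x - 6·y - sin(y) - 1], [-4·x·y - y - 1, -2·x^2 - x + 8·y]].
At the point, J = [[17.5000, 34.401528], [-33.5000, -1.0000]] (det J = 1134.951183).
Solving J·Δ = −F gives Δ = (-1.0519, -0.2628).
Then the next iterate is (x, y)₁ = (1.9481, 2.2372).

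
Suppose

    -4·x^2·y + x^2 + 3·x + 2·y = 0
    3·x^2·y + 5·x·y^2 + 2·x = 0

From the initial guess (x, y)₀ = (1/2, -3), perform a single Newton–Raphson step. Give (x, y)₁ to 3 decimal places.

At (1/2, -3): F = (-1.250, 21.250).
Jacobian J = [[-8·x·y + 2·x + 3, -4·x^2 + 2], [6·x·y + 5·y^2 + 2, 3·x^2 + 10·x·y]].
At the point, J = [[16.000, 1.000], [38.000, -14.250]] (det J = -266.000).
Solving J·Δ = −F gives Δ = (-0.013, 1.457).
Then the next iterate is (x, y)₁ = (0.487, -1.543).

(0.487, -1.543)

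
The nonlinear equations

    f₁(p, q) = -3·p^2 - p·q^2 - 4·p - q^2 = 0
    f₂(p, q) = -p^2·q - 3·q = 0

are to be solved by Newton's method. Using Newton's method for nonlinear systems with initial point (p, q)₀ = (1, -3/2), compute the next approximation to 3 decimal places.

(0.677, -0.242)

At (1, -3/2): F = (-11.500, 6.000).
Jacobian J = [[-6·p - q^2 - 4, -2·p·q - 2·q], [-2·p·q, -p^2 - 3]].
At the point, J = [[-12.250, 6.000], [3.000, -4.000]] (det J = 31.000).
Solving J·Δ = −F gives Δ = (-0.323, 1.258).
Then the next iterate is (p, q)₁ = (0.677, -0.242).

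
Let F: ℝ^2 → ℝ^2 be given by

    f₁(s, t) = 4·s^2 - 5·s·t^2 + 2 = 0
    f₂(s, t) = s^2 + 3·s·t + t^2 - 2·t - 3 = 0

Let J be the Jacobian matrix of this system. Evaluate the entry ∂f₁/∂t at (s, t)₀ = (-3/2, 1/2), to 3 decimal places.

7.500

∂f₁/∂t = -10·s·t.
At (-3/2, 1/2) this is 7.500.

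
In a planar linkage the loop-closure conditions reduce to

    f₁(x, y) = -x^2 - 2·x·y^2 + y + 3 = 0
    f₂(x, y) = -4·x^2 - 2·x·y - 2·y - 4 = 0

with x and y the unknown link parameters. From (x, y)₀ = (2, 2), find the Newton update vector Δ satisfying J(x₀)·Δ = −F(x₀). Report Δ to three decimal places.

(-1.711, 0.368)

At (2, 2): F = (-15.000, -32.000).
Jacobian J = [[-2·x - 2·y^2, -4·x·y + 1], [-8·x - 2·y, -2·x - 2]].
At the point, J = [[-12.000, -15.000], [-20.000, -6.000]] (det J = -228.000).
Solving J·Δ = −F gives Δ = (-1.711, 0.368).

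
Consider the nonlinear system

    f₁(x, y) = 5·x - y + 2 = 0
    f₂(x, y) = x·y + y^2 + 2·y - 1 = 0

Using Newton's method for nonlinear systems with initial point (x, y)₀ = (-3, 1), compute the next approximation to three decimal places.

(-0.500, -0.500)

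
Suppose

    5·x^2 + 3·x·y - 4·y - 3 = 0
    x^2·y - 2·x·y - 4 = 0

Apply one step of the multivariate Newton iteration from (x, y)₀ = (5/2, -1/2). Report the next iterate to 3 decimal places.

(1.076, 1.491)

At (5/2, -1/2): F = (26.500, -4.625).
Jacobian J = [[10·x + 3·y, 3·x - 4], [2·x·y - 2·y, x^2 - 2·x]].
At the point, J = [[23.500, 3.500], [-1.500, 1.250]] (det J = 34.625).
Solving J·Δ = −F gives Δ = (-1.424, 1.991).
Then the next iterate is (x, y)₁ = (1.076, 1.491).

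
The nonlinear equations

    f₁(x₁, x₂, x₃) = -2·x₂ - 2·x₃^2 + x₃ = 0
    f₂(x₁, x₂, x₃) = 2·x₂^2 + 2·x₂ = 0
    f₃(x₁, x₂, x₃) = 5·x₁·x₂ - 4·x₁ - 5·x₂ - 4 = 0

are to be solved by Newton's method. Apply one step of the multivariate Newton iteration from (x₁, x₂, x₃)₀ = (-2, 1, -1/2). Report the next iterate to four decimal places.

(-1.0000, 0.3333, 0.0556)

At (-2, 1, -1/2): F = (-3.0000, 4.0000, -11.0000).
Jacobian J = [[0, -2, -4·x₃ + 1], [0, 4·x₂ + 2, 0], [5·x₂ - 4, 5·x₁ - 5, 0]].
At the point, J = [[0.0000, -2.0000, 3.0000], [0.0000, 6.0000, 0.0000], [1.0000, -15.0000, 0.0000]] (det J = -18.0000).
Solving J·Δ = −F gives Δ = (1.0000, -0.6667, 0.5556).
Then the next iterate is (x₁, x₂, x₃)₁ = (-1.0000, 0.3333, 0.0556).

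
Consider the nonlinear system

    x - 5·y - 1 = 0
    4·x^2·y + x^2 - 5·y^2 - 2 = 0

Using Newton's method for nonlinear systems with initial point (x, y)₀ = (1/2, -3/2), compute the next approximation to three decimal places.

(4.889, 0.778)

At (1/2, -3/2): F = (7.000, -14.500).
Jacobian J = [[1, -5], [8·x·y + 2·x, 4·x^2 - 10·y]].
At the point, J = [[1.000, -5.000], [-5.000, 16.000]] (det J = -9.000).
Solving J·Δ = −F gives Δ = (4.389, 2.278).
Then the next iterate is (x, y)₁ = (4.889, 0.778).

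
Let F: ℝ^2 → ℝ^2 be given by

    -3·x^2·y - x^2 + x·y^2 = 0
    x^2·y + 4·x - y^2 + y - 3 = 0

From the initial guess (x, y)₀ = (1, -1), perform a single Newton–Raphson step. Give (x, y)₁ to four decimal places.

At (1, -1): F = (3.0000, -2.0000).
Jacobian J = [[-6·x·y - 2·x + y^2, -3·x^2 + 2·x·y], [2·x·y + 4, x^2 - 2·y + 1]].
At the point, J = [[5.0000, -5.0000], [2.0000, 4.0000]] (det J = 30.0000).
Solving J·Δ = −F gives Δ = (-0.0667, 0.5333).
Then the next iterate is (x, y)₁ = (0.9333, -0.4667).

(0.9333, -0.4667)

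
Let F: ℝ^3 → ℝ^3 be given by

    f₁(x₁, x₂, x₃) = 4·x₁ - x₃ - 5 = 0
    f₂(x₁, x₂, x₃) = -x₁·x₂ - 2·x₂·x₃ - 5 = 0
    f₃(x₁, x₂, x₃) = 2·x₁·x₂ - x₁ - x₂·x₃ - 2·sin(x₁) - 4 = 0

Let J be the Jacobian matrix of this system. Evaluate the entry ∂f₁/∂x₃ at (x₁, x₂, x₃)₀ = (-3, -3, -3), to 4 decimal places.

-1.0000

∂f₁/∂x₃ = -1.
At (-3, -3, -3) this is -1.0000.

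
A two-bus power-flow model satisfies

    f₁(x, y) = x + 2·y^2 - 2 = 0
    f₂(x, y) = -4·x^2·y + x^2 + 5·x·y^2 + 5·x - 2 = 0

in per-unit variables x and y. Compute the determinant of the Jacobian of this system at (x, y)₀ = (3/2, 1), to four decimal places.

2.0000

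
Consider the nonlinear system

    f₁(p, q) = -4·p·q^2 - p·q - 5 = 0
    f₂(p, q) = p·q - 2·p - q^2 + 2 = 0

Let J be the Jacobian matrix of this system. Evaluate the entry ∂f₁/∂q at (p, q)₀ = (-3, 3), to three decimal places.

75.000

∂f₁/∂q = -8·p·q - p.
At (-3, 3) this is 75.000.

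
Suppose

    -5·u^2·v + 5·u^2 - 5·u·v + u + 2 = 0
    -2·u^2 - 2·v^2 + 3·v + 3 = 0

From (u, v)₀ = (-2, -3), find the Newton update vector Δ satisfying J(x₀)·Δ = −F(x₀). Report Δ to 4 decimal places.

At (-2, -3): F = (50.0000, -32.0000).
Jacobian J = [[-10·u·v + 10·u - 5·v + 1, -5·u^2 - 5·u], [-4·u, -4·v + 3]].
At the point, J = [[-64.0000, -10.0000], [8.0000, 15.0000]] (det J = -880.0000).
Solving J·Δ = −F gives Δ = (0.4886, 1.8727).

(0.4886, 1.8727)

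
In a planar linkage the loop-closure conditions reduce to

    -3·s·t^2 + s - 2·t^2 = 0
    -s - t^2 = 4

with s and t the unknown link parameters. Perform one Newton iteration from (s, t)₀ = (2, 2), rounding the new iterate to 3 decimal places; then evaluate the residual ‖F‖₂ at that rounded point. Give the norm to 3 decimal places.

1245.440

At (2, 2): F = (-30.000, -10.000).
Jacobian J = [[-3·t^2 + 1, -6·s·t - 4·t], [-1, -2·t]].
At the point, J = [[-11.000, -32.000], [-1.000, -4.000]] (det J = 12.000).
Solving J·Δ = −F gives Δ = (16.667, -6.667).
Then the next iterate is (s, t)₁ = (18.667, -4.667).
Re-evaluating at (18.667, -4.667): F = (-1244.64634, -44.44789), so ‖F‖₂ = 1245.440.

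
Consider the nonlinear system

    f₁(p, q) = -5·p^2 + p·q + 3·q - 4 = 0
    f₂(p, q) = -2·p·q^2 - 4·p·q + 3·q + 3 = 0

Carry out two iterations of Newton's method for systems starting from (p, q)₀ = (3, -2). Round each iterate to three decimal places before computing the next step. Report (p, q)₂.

(-0.111, -1.425)

At (3, -2): F = (-61.000, -3.000).
Jacobian J = [[-10·p + q, p + 3], [-2·q^2 - 4·q, -4·p·q - 4·p + 3]].
At the point, J = [[-32.000, 6.000], [0.000, 15.000]] (det J = -480.000).
Solving J·Δ = −F gives Δ = (-1.869, 0.200).
Then the next iterate is (p, q)₁ = (1.131, -1.800).
Round to (1.131, -1.800) and repeat: F = (-17.83160, -1.58568), J = [[-13.110, 4.131], [0.720, 6.61920]].
Δ = (-1.242, 0.375), so (p, q)₂ = (-0.111, -1.425).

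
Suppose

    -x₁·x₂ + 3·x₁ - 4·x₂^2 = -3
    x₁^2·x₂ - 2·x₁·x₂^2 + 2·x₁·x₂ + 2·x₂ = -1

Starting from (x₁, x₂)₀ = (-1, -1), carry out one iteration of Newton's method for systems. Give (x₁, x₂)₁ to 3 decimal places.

(-0.500, -0.667)

At (-1, -1): F = (-5.000, 2.000).
Jacobian J = [[-x₂ + 3, -x₁ - 8·x₂], [2·x₁·x₂ - 2·x₂^2 + 2·x₂, x₁^2 - 4·x₁·x₂ + 2·x₁ + 2]].
At the point, J = [[4.000, 9.000], [-2.000, -3.000]] (det J = 6.000).
Solving J·Δ = −F gives Δ = (0.500, 0.333).
Then the next iterate is (x₁, x₂)₁ = (-0.500, -0.667).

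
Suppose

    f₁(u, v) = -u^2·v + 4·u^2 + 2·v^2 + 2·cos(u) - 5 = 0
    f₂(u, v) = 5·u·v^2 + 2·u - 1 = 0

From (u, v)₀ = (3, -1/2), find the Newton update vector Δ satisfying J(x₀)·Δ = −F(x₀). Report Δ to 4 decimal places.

At (3, -1/2): F = (34.020015, 8.7500).
Jacobian J = [[-2·u·v + 8·u - 2·sin(u), -u^2 + 4·v], [5·v^2 + 2, 10·u·v]].
At the point, J = [[26.717760, -11.0000], [3.2500, -15.0000]] (det J = -365.016400).
Solving J·Δ = −F gives Δ = (-1.1343, 0.3376).

(-1.1343, 0.3376)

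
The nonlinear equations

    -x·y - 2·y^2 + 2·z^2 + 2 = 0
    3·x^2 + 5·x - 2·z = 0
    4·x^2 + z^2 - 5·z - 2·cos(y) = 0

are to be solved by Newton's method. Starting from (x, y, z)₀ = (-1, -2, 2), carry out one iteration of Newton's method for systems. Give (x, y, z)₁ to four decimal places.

(-1.3817, 0.5818, -0.8091)

At (-1, -2, 2): F = (0.0000, -6.0000, -1.167706).
Jacobian J = [[-y, -x - 4·y, 4·z], [6·x + 5, 0, -2], [8·x, 2·sin(y), 2·z - 5]].
At the point, J = [[2.0000, 9.0000, 8.0000], [-1.0000, 0.0000, -2.0000], [-8.0000, -1.818595, -1.0000]] (det J = 142.274379).
Solving J·Δ = −F gives Δ = (-0.3817, 2.5818, -2.8091).
Then the next iterate is (x, y, z)₁ = (-1.3817, 0.5818, -0.8091).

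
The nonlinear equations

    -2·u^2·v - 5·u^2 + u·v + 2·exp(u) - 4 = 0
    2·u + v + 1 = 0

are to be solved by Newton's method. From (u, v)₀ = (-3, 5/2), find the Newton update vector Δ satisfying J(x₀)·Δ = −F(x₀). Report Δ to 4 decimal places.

(1.4713, -0.4427)

At (-3, 5/2): F = (-101.400426, -2.5000).
Jacobian J = [[-4·u·v - 10·u + v + 2·exp(u), -2·u^2 + u], [2, 1]].
At the point, J = [[62.599574, -21.0000], [2.0000, 1.0000]] (det J = 104.599574).
Solving J·Δ = −F gives Δ = (1.4713, -0.4427).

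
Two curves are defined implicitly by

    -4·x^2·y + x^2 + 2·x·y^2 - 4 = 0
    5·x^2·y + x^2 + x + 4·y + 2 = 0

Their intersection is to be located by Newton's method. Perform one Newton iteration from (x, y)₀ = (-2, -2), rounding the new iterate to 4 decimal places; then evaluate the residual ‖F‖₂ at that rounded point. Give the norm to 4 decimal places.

At (-2, -2): F = (16.0000, -44.0000).
Jacobian J = [[-8·x·y + 2·x + 2·y^2, -4·x^2 + 4·x·y], [10·x·y + 2·x + 1, 5·x^2 + 4]].
At the point, J = [[-28.0000, 0.0000], [37.0000, 24.0000]] (det J = -672.0000).
Solving J·Δ = −F gives Δ = (0.5714, 0.9524).
Then the next iterate is (x, y)₁ = (-1.4286, -1.0476).
Re-evaluating at (-1.4286, -1.0476): F = (3.457398, -12.268326), so ‖F‖₂ = 12.7462.

12.7462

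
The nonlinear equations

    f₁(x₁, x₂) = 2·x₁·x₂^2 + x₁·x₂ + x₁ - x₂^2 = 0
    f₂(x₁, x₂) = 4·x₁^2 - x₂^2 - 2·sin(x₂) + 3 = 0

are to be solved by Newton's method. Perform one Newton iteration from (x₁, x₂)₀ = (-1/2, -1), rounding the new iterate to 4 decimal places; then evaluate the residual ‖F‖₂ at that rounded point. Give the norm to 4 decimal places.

5.2931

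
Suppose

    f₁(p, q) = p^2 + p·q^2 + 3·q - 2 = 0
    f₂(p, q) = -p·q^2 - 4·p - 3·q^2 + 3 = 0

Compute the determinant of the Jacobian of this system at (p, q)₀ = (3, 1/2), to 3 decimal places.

J = [[2·p + q^2, 2·p·q + 3], [-q^2 - 4, -2·p·q - 6·q]].
At the point, J = [[6.250, 6.000], [-4.250, -6.000]].
det J = -12.000.

-12.000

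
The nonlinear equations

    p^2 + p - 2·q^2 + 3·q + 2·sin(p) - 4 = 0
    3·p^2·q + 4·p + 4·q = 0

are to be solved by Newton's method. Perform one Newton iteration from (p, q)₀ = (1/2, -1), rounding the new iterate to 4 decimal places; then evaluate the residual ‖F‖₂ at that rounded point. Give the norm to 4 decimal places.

3.1720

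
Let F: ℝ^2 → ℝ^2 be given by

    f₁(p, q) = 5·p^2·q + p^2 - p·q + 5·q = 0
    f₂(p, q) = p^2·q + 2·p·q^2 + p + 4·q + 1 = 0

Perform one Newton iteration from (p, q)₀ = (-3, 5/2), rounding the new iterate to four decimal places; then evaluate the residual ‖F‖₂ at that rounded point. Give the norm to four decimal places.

At (-3, 5/2): F = (141.5000, -7.0000).
Jacobian J = [[10·p·q + 2·p - q, 5·p^2 - p + 5], [2·p·q + 2·q^2 + 1, p^2 + 4·p·q + 4]].
At the point, J = [[-83.5000, 53.0000], [-1.5000, -17.0000]] (det J = 1499.0000).
Solving J·Δ = −F gives Δ = (1.3572, -0.5315).
Then the next iterate is (p, q)₁ = (-1.6428, 1.9685).
Re-evaluating at (-1.6428, 1.9685): F = (42.338002, -0.187903), so ‖F‖₂ = 42.3384.

42.3384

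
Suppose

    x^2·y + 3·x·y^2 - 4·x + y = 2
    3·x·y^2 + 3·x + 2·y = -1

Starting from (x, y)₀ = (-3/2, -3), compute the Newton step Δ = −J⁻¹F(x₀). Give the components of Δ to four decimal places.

At (-3/2, -3): F = (-46.2500, -50.0000).
Jacobian J = [[2·x·y + 3·y^2 - 4, x^2 + 6·x·y + 1], [3·y^2 + 3, 6·x·y + 2]].
At the point, J = [[32.0000, 30.2500], [30.0000, 29.0000]] (det J = 20.5000).
Solving J·Δ = −F gives Δ = (-8.3537, 10.3659).

(-8.3537, 10.3659)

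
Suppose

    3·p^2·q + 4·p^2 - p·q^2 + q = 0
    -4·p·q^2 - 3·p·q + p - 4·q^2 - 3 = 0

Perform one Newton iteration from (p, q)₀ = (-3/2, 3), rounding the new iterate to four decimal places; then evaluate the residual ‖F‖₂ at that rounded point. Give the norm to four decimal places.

5340.2181

At (-3/2, 3): F = (45.7500, 27.0000).
Jacobian J = [[6·p·q + 8·p - q^2, 3·p^2 - 2·p·q + 1], [-4·q^2 - 3·q + 1, -8·p·q - 3·p - 8·q]].
At the point, J = [[-48.0000, 16.7500], [-44.0000, 16.5000]] (det J = -55.0000).
Solving J·Δ = −F gives Δ = (5.5023, 13.0364).
Then the next iterate is (p, q)₁ = (4.0023, 16.0364).
Re-evaluating at (4.0023, 16.0364): F = (-178.513297, -5337.233579), so ‖F‖₂ = 5340.2181.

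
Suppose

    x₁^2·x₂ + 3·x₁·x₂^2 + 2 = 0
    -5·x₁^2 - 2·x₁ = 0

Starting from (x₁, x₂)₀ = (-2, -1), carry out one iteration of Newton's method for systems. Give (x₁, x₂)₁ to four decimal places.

At (-2, -1): F = (-8.0000, -16.0000).
Jacobian J = [[2·x₁·x₂ + 3·x₂^2, x₁^2 + 6·x₁·x₂], [-10·x₁ - 2, 0]].
At the point, J = [[7.0000, 16.0000], [18.0000, 0.0000]] (det J = -288.0000).
Solving J·Δ = −F gives Δ = (0.8889, 0.1111).
Then the next iterate is (x₁, x₂)₁ = (-1.1111, -0.8889).

(-1.1111, -0.8889)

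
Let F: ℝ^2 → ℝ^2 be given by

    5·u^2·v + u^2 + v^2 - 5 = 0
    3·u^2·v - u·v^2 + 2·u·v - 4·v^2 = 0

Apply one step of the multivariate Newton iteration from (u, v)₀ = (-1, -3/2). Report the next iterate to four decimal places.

At (-1, -3/2): F = (-9.2500, -8.2500).
Jacobian J = [[10·u·v + 2·u, 5·u^2 + 2·v], [6·u·v - v^2 + 2·v, 3·u^2 - 2·u·v + 2·u - 8·v]].
At the point, J = [[13.0000, 2.0000], [3.7500, 10.0000]] (det J = 122.5000).
Solving J·Δ = −F gives Δ = (0.6204, 0.5923).
Then the next iterate is (u, v)₁ = (-0.3796, -0.9077).

(-0.3796, -0.9077)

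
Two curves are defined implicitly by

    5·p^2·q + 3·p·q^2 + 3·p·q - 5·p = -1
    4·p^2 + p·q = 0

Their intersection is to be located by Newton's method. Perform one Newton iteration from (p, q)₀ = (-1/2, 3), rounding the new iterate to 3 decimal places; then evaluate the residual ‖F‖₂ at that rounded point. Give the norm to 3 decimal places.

2.358

At (-1/2, 3): F = (-10.750, -0.500).
Jacobian J = [[10·p·q + 3·q^2 + 3·q - 5, 5·p^2 + 6·p·q + 3·p], [8·p + q, p]].
At the point, J = [[16.000, -9.250], [-1.000, -0.500]] (det J = -17.250).
Solving J·Δ = −F gives Δ = (0.043, -1.087).
Then the next iterate is (p, q)₁ = (-0.457, 1.913).
Re-evaluating at (-0.457, 1.913): F = (-2.35735, -0.03885), so ‖F‖₂ = 2.358.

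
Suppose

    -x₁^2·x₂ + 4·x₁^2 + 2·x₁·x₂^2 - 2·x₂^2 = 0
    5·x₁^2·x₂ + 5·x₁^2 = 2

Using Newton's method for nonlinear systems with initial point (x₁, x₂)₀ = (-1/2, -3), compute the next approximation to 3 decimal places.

(-0.205, -1.760)

At (-1/2, -3): F = (-25.250, -4.500).
Jacobian J = [[-2·x₁·x₂ + 8·x₁ + 2·x₂^2, -x₁^2 + 4·x₁·x₂ - 4·x₂], [10·x₁·x₂ + 10·x₁, 5·x₁^2]].
At the point, J = [[11.000, 17.750], [10.000, 1.250]] (det J = -163.750).
Solving J·Δ = −F gives Δ = (0.295, 1.240).
Then the next iterate is (x₁, x₂)₁ = (-0.205, -1.760).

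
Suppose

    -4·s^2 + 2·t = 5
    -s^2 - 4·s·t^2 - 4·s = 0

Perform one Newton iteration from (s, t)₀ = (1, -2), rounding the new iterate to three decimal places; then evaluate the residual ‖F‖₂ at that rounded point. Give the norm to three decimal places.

50.682

At (1, -2): F = (-13.000, -21.000).
Jacobian J = [[-8·s, 2], [-2·s - 4·t^2 - 4, -8·s·t]].
At the point, J = [[-8.000, 2.000], [-22.000, 16.000]] (det J = -84.000).
Solving J·Δ = −F gives Δ = (-1.976, -1.405).
Then the next iterate is (s, t)₁ = (-0.976, -3.405).
Re-evaluating at (-0.976, -3.405): F = (-15.62030, 48.21450), so ‖F‖₂ = 50.682.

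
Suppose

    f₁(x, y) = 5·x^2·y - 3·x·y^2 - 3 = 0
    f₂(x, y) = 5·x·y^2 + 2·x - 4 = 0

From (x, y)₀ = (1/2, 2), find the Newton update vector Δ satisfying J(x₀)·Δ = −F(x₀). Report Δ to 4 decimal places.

(0.3757, -1.5266)

At (1/2, 2): F = (-6.5000, 7.0000).
Jacobian J = [[10·x·y - 3·y^2, 5·x^2 - 6·x·y], [5·y^2 + 2, 10·x·y]].
At the point, J = [[-2.0000, -4.7500], [22.0000, 10.0000]] (det J = 84.5000).
Solving J·Δ = −F gives Δ = (0.3757, -1.5266).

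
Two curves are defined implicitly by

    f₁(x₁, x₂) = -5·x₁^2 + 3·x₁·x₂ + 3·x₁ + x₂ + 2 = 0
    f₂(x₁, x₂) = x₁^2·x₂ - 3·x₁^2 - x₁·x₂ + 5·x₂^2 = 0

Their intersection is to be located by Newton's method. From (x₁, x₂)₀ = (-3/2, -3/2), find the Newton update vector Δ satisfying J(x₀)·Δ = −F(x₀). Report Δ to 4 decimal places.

(0.9226, 1.1302)

At (-3/2, -3/2): F = (-8.5000, -1.1250).
Jacobian J = [[-10·x₁ + 3·x₂ + 3, 3·x₁ + 1], [2·x₁·x₂ - 6·x₁ - x₂, x₁^2 - x₁ + 10·x₂]].
At the point, J = [[13.5000, -3.5000], [15.0000, -11.2500]] (det J = -99.3750).
Solving J·Δ = −F gives Δ = (0.9226, 1.1302).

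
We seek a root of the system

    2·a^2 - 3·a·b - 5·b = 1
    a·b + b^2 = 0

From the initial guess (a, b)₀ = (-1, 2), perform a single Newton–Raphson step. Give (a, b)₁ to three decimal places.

At (-1, 2): F = (-3.000, 2.000).
Jacobian J = [[4·a - 3·b, -3·a - 5], [b, a + 2·b]].
At the point, J = [[-10.000, -2.000], [2.000, 3.000]] (det J = -26.000).
Solving J·Δ = −F gives Δ = (-0.192, -0.538).
Then the next iterate is (a, b)₁ = (-1.192, 1.462).

(-1.192, 1.462)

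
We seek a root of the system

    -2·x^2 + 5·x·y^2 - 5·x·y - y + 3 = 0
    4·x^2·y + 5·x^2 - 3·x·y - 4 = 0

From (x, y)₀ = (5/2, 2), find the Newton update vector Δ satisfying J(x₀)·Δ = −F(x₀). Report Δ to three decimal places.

(-0.945, -0.370)

At (5/2, 2): F = (13.500, 62.250).
Jacobian J = [[-4·x + 5·y^2 - 5·y, 10·x·y - 5·x - 1], [8·x·y + 10·x - 3·y, 4·x^2 - 3·x]].
At the point, J = [[0.000, 36.500], [59.000, 17.500]] (det J = -2153.500).
Solving J·Δ = −F gives Δ = (-0.945, -0.370).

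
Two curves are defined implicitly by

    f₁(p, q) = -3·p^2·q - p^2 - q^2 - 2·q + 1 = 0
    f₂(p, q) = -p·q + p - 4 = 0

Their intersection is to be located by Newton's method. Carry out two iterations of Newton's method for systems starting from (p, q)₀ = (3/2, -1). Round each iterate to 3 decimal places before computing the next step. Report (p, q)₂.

(4.678, 0.436)

At (3/2, -1): F = (6.500, -1.000).
Jacobian J = [[-6·p·q - 2·p, -3·p^2 - 2·q - 2], [-q + 1, -p]].
At the point, J = [[6.000, -6.750], [2.000, -1.500]] (det J = 4.500).
Solving J·Δ = −F gives Δ = (3.667, 4.222).
Then the next iterate is (p, q)₁ = (5.167, 3.222).
Round to (5.167, 3.222) and repeat: F = (-300.58497, -15.48107), J = [[-110.22244, -88.53767], [-2.222, -5.167]].
Δ = (-0.489, -2.786), so (p, q)₂ = (4.678, 0.436).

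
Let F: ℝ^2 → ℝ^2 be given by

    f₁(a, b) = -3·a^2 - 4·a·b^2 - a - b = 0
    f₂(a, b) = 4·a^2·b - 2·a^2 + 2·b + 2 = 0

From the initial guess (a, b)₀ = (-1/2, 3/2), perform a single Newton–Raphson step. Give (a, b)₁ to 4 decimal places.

At (-1/2, 3/2): F = (2.7500, 6.0000).
Jacobian J = [[-6·a - 4·b^2 - 1, -8·a·b - 1], [8·a·b - 4·a, 4·a^2 + 2]].
At the point, J = [[-7.0000, 5.0000], [-4.0000, 3.0000]] (det J = -1.0000).
Solving J·Δ = −F gives Δ = (-21.7500, -31.0000).
Then the next iterate is (a, b)₁ = (-22.2500, -29.5000).

(-22.2500, -29.5000)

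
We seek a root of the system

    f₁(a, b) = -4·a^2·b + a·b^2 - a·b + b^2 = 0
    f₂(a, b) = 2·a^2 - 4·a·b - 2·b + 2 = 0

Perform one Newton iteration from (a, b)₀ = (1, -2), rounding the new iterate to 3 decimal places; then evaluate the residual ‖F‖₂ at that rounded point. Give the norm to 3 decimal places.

166.982

At (1, -2): F = (18.000, 16.000).
Jacobian J = [[-8·a·b + b^2 - b, -4·a^2 + 2·a·b - a + 2·b], [4·a - 4·b, -4·a - 2]].
At the point, J = [[22.000, -13.000], [12.000, -6.000]] (det J = 24.000).
Solving J·Δ = −F gives Δ = (-4.167, -5.667).
Then the next iterate is (a, b)₁ = (-3.167, -7.667).
Re-evaluating at (-3.167, -7.667): F = (155.93273, -59.73178), so ‖F‖₂ = 166.982.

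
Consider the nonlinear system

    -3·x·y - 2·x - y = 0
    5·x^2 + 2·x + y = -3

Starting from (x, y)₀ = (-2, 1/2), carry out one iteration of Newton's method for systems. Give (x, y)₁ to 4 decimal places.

(-0.9480, -0.0636)

At (-2, 1/2): F = (6.5000, 19.5000).
Jacobian J = [[-3·y - 2, -3·x - 1], [10·x + 2, 1]].
At the point, J = [[-3.5000, 5.0000], [-18.0000, 1.0000]] (det J = 86.5000).
Solving J·Δ = −F gives Δ = (1.0520, -0.5636).
Then the next iterate is (x, y)₁ = (-0.9480, -0.0636).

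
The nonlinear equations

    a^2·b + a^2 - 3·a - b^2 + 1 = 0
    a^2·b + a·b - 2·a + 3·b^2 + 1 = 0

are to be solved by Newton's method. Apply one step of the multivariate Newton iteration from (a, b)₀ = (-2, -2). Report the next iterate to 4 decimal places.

(-4.2381, -1.5952)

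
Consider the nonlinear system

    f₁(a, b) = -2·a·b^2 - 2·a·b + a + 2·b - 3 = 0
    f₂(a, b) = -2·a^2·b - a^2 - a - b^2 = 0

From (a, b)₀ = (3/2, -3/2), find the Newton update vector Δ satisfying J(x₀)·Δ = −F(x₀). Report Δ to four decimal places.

(0.1051, 0.8503)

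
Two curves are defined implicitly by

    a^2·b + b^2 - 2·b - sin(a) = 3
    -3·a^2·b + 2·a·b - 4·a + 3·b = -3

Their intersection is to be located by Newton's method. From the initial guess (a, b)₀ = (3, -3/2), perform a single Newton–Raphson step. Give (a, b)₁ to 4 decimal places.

(0.9271, -2.8032)

At (3, -3/2): F = (-11.391120, 18.0000).
Jacobian J = [[2·a·b - cos(a), a^2 + 2·b - 2], [-6·a·b + 2·b - 4, -3·a^2 + 2·a + 3]].
At the point, J = [[-8.010008, 4.0000], [20.0000, -18.0000]] (det J = 64.180135).
Solving J·Δ = −F gives Δ = (-2.0729, -1.3032).
Then the next iterate is (a, b)₁ = (0.9271, -2.8032).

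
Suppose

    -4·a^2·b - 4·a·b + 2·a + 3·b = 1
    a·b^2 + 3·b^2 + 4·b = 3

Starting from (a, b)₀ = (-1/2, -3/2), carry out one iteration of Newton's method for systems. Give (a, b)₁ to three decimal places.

(2.094, -0.797)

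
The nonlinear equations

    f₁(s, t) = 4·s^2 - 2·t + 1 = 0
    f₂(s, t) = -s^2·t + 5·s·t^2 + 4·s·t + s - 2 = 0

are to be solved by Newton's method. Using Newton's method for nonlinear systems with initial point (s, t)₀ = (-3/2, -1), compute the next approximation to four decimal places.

(-0.5904, -0.4578)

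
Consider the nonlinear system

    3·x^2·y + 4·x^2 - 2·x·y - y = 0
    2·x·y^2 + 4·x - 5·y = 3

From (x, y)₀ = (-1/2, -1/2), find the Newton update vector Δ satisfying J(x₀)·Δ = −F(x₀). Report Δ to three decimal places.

At (-1/2, -1/2): F = (0.625, -2.750).
Jacobian J = [[6·x·y + 8·x - 2·y, 3·x^2 - 2·x - 1], [2·y^2 + 4, 4·x·y - 5]].
At the point, J = [[-1.500, 0.750], [4.500, -4.000]] (det J = 2.625).
Solving J·Δ = −F gives Δ = (0.167, -0.500).

(0.167, -0.500)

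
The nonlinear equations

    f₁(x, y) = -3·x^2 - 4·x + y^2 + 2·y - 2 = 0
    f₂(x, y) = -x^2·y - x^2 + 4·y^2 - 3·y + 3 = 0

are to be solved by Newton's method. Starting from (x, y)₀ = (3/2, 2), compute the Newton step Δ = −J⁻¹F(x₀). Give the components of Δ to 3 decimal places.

At (3/2, 2): F = (-6.750, 6.250).
Jacobian J = [[-6·x - 4, 2·y + 2], [-2·x·y - 2·x, -x^2 + 8·y - 3]].
At the point, J = [[-13.000, 6.000], [-9.000, 10.750]] (det J = -85.750).
Solving J·Δ = −F gives Δ = (-1.284, -1.656).

(-1.284, -1.656)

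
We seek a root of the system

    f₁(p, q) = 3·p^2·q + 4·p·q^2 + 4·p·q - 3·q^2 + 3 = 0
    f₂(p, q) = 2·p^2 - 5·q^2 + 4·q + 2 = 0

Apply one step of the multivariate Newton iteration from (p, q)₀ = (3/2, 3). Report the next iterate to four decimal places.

(1.0504, 1.8770)

At (3/2, 3): F = (68.2500, -26.5000).
Jacobian J = [[6·p·q + 4·q^2 + 4·q, 3·p^2 + 8·p·q + 4·p - 6·q], [4·p, -10·q + 4]].
At the point, J = [[75.0000, 30.7500], [6.0000, -26.0000]] (det J = -2134.5000).
Solving J·Δ = −F gives Δ = (-0.4496, -1.1230).
Then the next iterate is (p, q)₁ = (1.0504, 1.8770).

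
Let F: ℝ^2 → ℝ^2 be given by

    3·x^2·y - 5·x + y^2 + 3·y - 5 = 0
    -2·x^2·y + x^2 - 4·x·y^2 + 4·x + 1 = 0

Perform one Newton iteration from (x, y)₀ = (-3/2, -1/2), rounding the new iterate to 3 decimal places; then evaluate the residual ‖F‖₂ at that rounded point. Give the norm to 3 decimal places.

0.785

At (-3/2, -1/2): F = (-2.125, 1.000).
Jacobian J = [[6·x·y - 5, 3·x^2 + 2·y + 3], [-4·x·y + 2·x - 4·y^2 + 4, -2·x^2 - 8·x·y]].
At the point, J = [[-0.500, 8.750], [-3.000, -10.500]] (det J = 31.500).
Solving J·Δ = −F gives Δ = (-0.431, 0.218).
Then the next iterate is (x, y)₁ = (-1.931, -0.282).
Re-evaluating at (-1.931, -0.282): F = (0.73399, -0.27797), so ‖F‖₂ = 0.785.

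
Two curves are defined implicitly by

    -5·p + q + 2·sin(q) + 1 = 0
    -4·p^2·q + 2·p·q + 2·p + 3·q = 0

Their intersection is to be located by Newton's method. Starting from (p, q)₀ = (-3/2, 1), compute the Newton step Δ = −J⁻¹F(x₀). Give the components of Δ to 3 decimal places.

(6.463, 10.156)

At (-3/2, 1): F = (11.18294, -12.000).
Jacobian J = [[-5, 2·cos(q) + 1], [-8·p·q + 2·q + 2, -4·p^2 + 2·p + 3]].
At the point, J = [[-5.000, 2.08060], [16.000, -9.000]] (det J = 11.71033).
Solving J·Δ = −F gives Δ = (6.463, 10.156).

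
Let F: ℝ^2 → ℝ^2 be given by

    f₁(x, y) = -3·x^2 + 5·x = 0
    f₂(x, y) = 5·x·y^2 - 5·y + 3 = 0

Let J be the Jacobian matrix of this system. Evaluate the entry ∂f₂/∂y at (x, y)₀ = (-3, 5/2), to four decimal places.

-80.0000

∂f₂/∂y = 10·x·y - 5.
At (-3, 5/2) this is -80.0000.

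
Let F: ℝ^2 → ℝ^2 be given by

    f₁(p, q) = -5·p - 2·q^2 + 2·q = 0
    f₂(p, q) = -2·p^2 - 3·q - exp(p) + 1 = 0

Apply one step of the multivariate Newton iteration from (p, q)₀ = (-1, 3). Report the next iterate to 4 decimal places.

(0.6110, 1.4945)

At (-1, 3): F = (-7.0000, -10.367879).
Jacobian J = [[-5, -4·q + 2], [-4·p - exp(p), -3]].
At the point, J = [[-5.0000, -10.0000], [3.632121, -3.0000]] (det J = 51.321206).
Solving J·Δ = −F gives Δ = (1.6110, -1.5055).
Then the next iterate is (p, q)₁ = (0.6110, 1.4945).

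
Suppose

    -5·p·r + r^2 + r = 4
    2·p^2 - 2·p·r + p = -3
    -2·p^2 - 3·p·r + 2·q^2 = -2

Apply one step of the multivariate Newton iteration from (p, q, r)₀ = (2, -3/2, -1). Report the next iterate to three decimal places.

At (2, -3/2, -1): F = (6.000, 17.000, 4.500).
Jacobian J = [[-5·r, 0, -5·p + 2·r + 1], [4·p - 2·r + 1, 0, -2·p], [-4·p - 3·r, 4·q, -3·p]].
At the point, J = [[5.000, 0.000, -11.000], [11.000, 0.000, -4.000], [-5.000, -6.000, -6.000]] (det J = 606.000).
Solving J·Δ = −F gives Δ = (-1.614, 2.283, -0.188).
Then the next iterate is (p, q, r)₁ = (0.386, 0.783, -1.188).

(0.386, 0.783, -1.188)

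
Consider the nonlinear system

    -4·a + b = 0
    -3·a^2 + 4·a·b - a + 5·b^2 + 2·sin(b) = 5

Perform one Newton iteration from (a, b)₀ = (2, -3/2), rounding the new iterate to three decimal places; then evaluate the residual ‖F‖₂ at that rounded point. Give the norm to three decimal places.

At (2, -3/2): F = (-9.500, -21.74499).
Jacobian J = [[-4, 1], [-6·a + 4·b - 1, 4·a + 10·b + 2·cos(b)]].
At the point, J = [[-4.000, 1.000], [-19.000, -6.85853]] (det J = 46.43410).
Solving J·Δ = −F gives Δ = (-1.871, 2.014).
Then the next iterate is (a, b)₁ = (0.129, 0.514).
Re-evaluating at (0.129, 0.514): F = (-0.002, -2.60939), so ‖F‖₂ = 2.609.

2.609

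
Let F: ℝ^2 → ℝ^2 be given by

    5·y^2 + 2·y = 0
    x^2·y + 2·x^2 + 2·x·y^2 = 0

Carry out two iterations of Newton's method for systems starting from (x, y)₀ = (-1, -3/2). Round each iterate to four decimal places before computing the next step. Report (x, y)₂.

At (-1, -3/2): F = (8.2500, -4.0000).
Jacobian J = [[0, 10·y + 2], [2·x·y + 4·x + 2·y^2, x^2 + 4·x·y]].
At the point, J = [[0.0000, -13.0000], [3.5000, 7.0000]] (det J = 45.5000).
Solving J·Δ = −F gives Δ = (-0.1264, 0.6346).
Then the next iterate is (x, y)₁ = (-1.1264, -0.8654).
Round to (-1.1264, -0.8654) and repeat: F = (2.013786, -0.247606), J = [[0.0000, -6.6540], [-1.058193, 5.167923]].
Δ = (1.2440, 0.3026), so (x, y)₂ = (0.1176, -0.5628).

(0.1176, -0.5628)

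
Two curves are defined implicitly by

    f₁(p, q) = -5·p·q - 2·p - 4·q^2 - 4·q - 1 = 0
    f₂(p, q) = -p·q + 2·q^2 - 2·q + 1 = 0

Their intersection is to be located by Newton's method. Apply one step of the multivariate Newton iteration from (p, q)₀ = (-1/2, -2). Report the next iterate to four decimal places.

At (-1/2, -2): F = (-13.0000, 12.0000).
Jacobian J = [[-5·q - 2, -5·p - 8·q - 4], [-q, -p + 4·q - 2]].
At the point, J = [[8.0000, 14.5000], [2.0000, -9.5000]] (det J = -105.0000).
Solving J·Δ = −F gives Δ = (-0.4810, 1.1619).
Then the next iterate is (p, q)₁ = (-0.9810, -0.8381).

(-0.9810, -0.8381)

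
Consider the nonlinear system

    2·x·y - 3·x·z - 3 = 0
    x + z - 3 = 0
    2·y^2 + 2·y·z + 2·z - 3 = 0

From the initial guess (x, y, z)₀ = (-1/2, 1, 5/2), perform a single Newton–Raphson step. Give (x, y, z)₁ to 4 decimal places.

At (-1/2, 1, 5/2): F = (-0.2500, -1.0000, 9.0000).
Jacobian J = [[2·y - 3·z, 2·x, -3·x], [1, 0, 1], [0, 4·y + 2·z, 2·y + 2]].
At the point, J = [[-5.5000, -1.0000, 1.5000], [1.0000, 0.0000, 1.0000], [0.0000, 9.0000, 4.0000]] (det J = 67.0000).
Solving J·Δ = −F gives Δ = (0.3619, -1.2836, 0.6381).
Then the next iterate is (x, y, z)₁ = (-0.1381, -0.2836, 3.1381).

(-0.1381, -0.2836, 3.1381)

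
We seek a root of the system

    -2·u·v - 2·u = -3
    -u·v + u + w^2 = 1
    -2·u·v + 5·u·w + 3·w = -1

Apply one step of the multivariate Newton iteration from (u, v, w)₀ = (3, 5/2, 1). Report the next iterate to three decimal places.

(1.318, 1.462, 0.432)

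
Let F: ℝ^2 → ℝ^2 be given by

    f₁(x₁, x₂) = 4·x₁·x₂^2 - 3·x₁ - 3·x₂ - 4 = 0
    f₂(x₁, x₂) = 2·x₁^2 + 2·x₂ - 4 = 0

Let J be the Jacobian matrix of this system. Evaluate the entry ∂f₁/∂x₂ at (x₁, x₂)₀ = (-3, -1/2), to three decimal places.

∂f₁/∂x₂ = 8·x₁·x₂ - 3.
At (-3, -1/2) this is 9.000.

9.000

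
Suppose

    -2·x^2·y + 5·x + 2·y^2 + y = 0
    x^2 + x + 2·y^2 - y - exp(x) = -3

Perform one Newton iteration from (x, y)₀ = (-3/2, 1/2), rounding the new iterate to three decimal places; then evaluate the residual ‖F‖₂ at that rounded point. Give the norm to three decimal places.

7.527

At (-3/2, 1/2): F = (-8.750, 3.52687).
Jacobian J = [[-4·x·y + 5, -2·x^2 + 4·y + 1], [2·x - exp(x) + 1, 4·y - 1]].
At the point, J = [[8.000, -1.500], [-2.22313, 1.000]] (det J = 4.66530).
Solving J·Δ = −F gives Δ = (0.742, -1.878).
Then the next iterate is (x, y)₁ = (-0.758, -1.378).
Re-evaluating at (-0.758, -1.378): F = (0.21327, 7.52373), so ‖F‖₂ = 7.527.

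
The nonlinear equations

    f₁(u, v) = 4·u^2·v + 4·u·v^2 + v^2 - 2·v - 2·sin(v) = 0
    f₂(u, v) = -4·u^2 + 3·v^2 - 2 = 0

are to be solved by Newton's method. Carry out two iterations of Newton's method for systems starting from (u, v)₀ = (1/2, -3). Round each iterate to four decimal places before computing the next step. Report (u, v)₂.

(-0.3692, -0.9197)

At (1/2, -3): F = (30.282240, 24.0000).
Jacobian J = [[8·u·v + 4·v^2, 4·u^2 + 8·u·v + 2·v - 2·cos(v) - 2], [-8·u, 6·v]].
At the point, J = [[24.0000, -17.020015], [-4.0000, -18.0000]] (det J = -500.080060).
Solving J·Δ = −F gives Δ = (-0.2732, 1.3940).
Then the next iterate is (u, v)₁ = (0.2268, -1.6060).
Round to (0.2268, -1.6060) and repeat: F = (9.799440, 5.531955), J = [[7.403018, -7.849781], [-1.8144, -9.6360]].
Δ = (-0.5960, 0.6863), so (u, v)₂ = (-0.3692, -0.9197).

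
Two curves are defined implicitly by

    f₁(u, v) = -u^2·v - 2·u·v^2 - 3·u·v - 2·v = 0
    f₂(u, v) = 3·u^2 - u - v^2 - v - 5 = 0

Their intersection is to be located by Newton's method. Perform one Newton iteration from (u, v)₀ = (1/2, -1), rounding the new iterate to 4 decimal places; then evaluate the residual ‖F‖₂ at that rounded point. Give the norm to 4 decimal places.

At (1/2, -1): F = (2.7500, -4.7500).
Jacobian J = [[-2·u·v - 2·v^2 - 3·v, -u^2 - 4·u·v - 3·u - 2], [6·u - 1, -2·v - 1]].
At the point, J = [[2.0000, -1.7500], [2.0000, 1.0000]] (det J = 5.5000).
Solving J·Δ = −F gives Δ = (1.0114, 2.7273).
Then the next iterate is (u, v)₁ = (1.5114, 1.7273).
Re-evaluating at (1.5114, 1.7273): F = (-24.250968, -4.369275), so ‖F‖₂ = 24.6414.

24.6414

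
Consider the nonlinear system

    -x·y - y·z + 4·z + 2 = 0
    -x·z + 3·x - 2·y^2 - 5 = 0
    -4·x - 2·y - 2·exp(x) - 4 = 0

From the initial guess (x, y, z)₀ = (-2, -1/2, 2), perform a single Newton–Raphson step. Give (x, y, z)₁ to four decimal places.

At (-2, -1/2, 2): F = (10.0000, -7.5000, 4.729329).
Jacobian J = [[-y, -x - z, -y + 4], [-z + 3, -4·y, -x], [-2·exp(x) - 4, -2, 0]].
At the point, J = [[0.5000, 0.0000, 4.5000], [1.0000, 2.0000, 2.0000], [-4.270671, -2.0000, 0.0000]] (det J = 31.436035).
Solving J·Δ = −F gives Δ = (-2.0657, 6.7755, -1.9927).
Then the next iterate is (x, y, z)₁ = (-4.0657, 6.2755, 0.0073).

(-4.0657, 6.2755, 0.0073)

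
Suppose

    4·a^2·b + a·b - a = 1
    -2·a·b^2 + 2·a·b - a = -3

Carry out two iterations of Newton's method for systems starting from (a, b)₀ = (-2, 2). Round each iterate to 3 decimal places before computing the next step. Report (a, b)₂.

(-1.519, -0.196)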